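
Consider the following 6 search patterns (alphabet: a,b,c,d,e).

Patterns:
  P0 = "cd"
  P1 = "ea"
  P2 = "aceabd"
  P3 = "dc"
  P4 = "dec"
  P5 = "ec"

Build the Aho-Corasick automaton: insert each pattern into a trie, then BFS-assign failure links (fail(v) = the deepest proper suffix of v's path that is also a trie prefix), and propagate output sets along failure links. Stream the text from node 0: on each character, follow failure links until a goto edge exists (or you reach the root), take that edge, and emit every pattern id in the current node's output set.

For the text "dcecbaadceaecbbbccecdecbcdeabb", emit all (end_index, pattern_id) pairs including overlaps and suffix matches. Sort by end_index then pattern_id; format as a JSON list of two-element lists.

Build automaton:
Trie nodes:
  n0 'ε': a→5 c→1 d→11 e→3
  n1 'c': d→2
  n2 'cd': ·  [P0 ends]
  n3 'e': a→4 c→15
  n4 'ea': ·  [P1 ends]
  n5 'a': c→6
  n6 'ac': e→7
  n7 'ace': a→8
  n8 'acea': b→9
  n9 'aceab': d→10
  n10 'aceabd': ·  [P2 ends]
  n11 'd': c→12 e→13
  n12 'dc': ·  [P3 ends]
  n13 'de': c→14
  n14 'dec': ·  [P4 ends]
  n15 'ec': ·  [P5 ends]

Failure links (BFS by depth):
  fail(1) 'c': from fail(0)=0 chase 'c': 0 ⇒ 0;  out=∅∪out(0)=∅
  fail(3) 'e': from fail(0)=0 chase 'e': 0 ⇒ 0;  out=∅∪out(0)=∅
  fail(5) 'a': from fail(0)=0 chase 'a': 0 ⇒ 0;  out=∅∪out(0)=∅
  fail(11) 'd': from fail(0)=0 chase 'd': 0 ⇒ 0;  out=∅∪out(0)=∅
  fail(2) 'cd': from fail(1)=0 chase 'd': 0 ⇒ 11;  out={0}∪out(11)={0}
  fail(4) 'ea': from fail(3)=0 chase 'a': 0 ⇒ 5;  out={1}∪out(5)={1}
  fail(6) 'ac': from fail(5)=0 chase 'c': 0 ⇒ 1;  out=∅∪out(1)=∅
  fail(12) 'dc': from fail(11)=0 chase 'c': 0 ⇒ 1;  out={3}∪out(1)={3}
  fail(13) 'de': from fail(11)=0 chase 'e': 0 ⇒ 3;  out=∅∪out(3)=∅
  fail(15) 'ec': from fail(3)=0 chase 'c': 0 ⇒ 1;  out={5}∪out(1)={5}
  fail(7) 'ace': from fail(6)=1 chase 'e': 1→0 ⇒ 3;  out=∅∪out(3)=∅
  fail(14) 'dec': from fail(13)=3 chase 'c': 3 ⇒ 15;  out={4}∪out(15)={4,5}
  fail(8) 'acea': from fail(7)=3 chase 'a': 3 ⇒ 4;  out=∅∪out(4)={1}
  fail(9) 'aceab': from fail(8)=4 chase 'b': 4→5→0 ⇒ 0;  out=∅∪out(0)=∅
  fail(10) 'aceabd': from fail(9)=0 chase 'd': 0 ⇒ 11;  out={2}∪out(11)={2}

Run:
pos 0 'd': at 11
pos 1 'c': at 12  ** P3@[0:1]
pos 2 'e': at 3 ·f
pos 3 'c': at 15  ** P5@[2:3]
pos 4 'b': at 0 ·f
pos 5 'a': at 5
pos 6 'a': at 5 ·f
pos 7 'd': at 11 ·f
pos 8 'c': at 12  ** P3@[7:8]
pos 9 'e': at 3 ·f
pos 10 'a': at 4  ** P1@[9:10]
pos 11 'e': at 3 ·f
pos 12 'c': at 15  ** P5@[11:12]
pos 13 'b': at 0 ·f
pos 14 'b': at 0
pos 15 'b': at 0
pos 16 'c': at 1
pos 17 'c': at 1 ·f
pos 18 'e': at 3 ·f
pos 19 'c': at 15  ** P5@[18:19]
pos 20 'd': at 2 ·f  ** P0@[19:20]
pos 21 'e': at 13 ·f
pos 22 'c': at 14  ** P4@[20:22],P5@[21:22]
pos 23 'b': at 0 ·f
pos 24 'c': at 1
pos 25 'd': at 2  ** P0@[24:25]
pos 26 'e': at 13 ·f
pos 27 'a': at 4 ·f  ** P1@[26:27]
pos 28 'b': at 0 ·f
pos 29 'b': at 0

All matches (sorted): [[1,3],[3,5],[8,3],[10,1],[12,5],[19,5],[20,0],[22,4],[22,5],[25,0],[27,1]]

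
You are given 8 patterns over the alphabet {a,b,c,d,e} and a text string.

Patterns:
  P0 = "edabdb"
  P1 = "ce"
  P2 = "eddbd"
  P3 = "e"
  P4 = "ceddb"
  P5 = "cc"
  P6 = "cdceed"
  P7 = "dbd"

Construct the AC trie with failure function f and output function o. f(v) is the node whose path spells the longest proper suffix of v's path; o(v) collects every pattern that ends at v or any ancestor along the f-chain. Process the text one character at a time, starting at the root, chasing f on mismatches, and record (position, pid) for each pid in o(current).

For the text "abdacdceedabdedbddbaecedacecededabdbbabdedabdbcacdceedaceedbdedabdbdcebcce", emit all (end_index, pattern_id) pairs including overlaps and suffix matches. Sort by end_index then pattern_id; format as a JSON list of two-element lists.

Build:
Trie nodes:
  0='ε' goto c→7 d→21 e→1
  1='e' goto d→2  ←P3
  2='ed' goto a→3 d→9
  3='eda' goto b→4
  4='edab' goto d→5
  5='edabd' goto b→6
  6='edabdb' goto ·  ←P0
  7='c' goto c→15 d→16 e→8
  8='ce' goto d→12  ←P1
  9='edd' goto b→10
  10='eddb' goto d→11
  11='eddbd' goto ·  ←P2
  12='ced' goto d→13
  13='cedd' goto b→14
  14='ceddb' goto ·  ←P4
  15='cc' goto ·  ←P5
  16='cd' goto c→17
  17='cdc' goto e→18
  18='cdce' goto e→19
  19='cdcee' goto d→20
  20='cdceed' goto ·  ←P6
  21='d' goto b→22
  22='db' goto d→23
  23='dbd' goto ·  ←P7

BFS fail/out derivation:
  n1('e'): parent n0 fail=0; on 'e' 0 → fail=0;  out {3}∪∅={3}
  n7('c'): parent n0 fail=0; on 'c' 0 → fail=0;  out ∅∪∅=∅
  n21('d'): parent n0 fail=0; on 'd' 0 → fail=0;  out ∅∪∅=∅
  n2('ed'): parent n1 fail=0; on 'd' 0 → fail=21;  out ∅∪∅=∅
  n8('ce'): parent n7 fail=0; on 'e' 0 → fail=1;  out {1}∪{3}={1,3}
  n15('cc'): parent n7 fail=0; on 'c' 0 → fail=7;  out {5}∪∅={5}
  n16('cd'): parent n7 fail=0; on 'd' 0 → fail=21;  out ∅∪∅=∅
  n22('db'): parent n21 fail=0; on 'b' 0 → fail=0;  out ∅∪∅=∅
  n3('eda'): parent n2 fail=21; on 'a' 21→0 → fail=0;  out ∅∪∅=∅
  n9('edd'): parent n2 fail=21; on 'd' 21→0 → fail=21;  out ∅∪∅=∅
  n12('ced'): parent n8 fail=1; on 'd' 1 → fail=2;  out ∅∪∅=∅
  n17('cdc'): parent n16 fail=21; on 'c' 21→0 → fail=7;  out ∅∪∅=∅
  n23('dbd'): parent n22 fail=0; on 'd' 0 → fail=21;  out {7}∪∅={7}
  n4('edab'): parent n3 fail=0; on 'b' 0 → fail=0;  out ∅∪∅=∅
  n10('eddb'): parent n9 fail=21; on 'b' 21 → fail=22;  out ∅∪∅=∅
  n13('cedd'): parent n12 fail=2; on 'd' 2 → fail=9;  out ∅∪∅=∅
  n18('cdce'): parent n17 fail=7; on 'e' 7 → fail=8;  out ∅∪{1,3}={1,3}
  n5('edabd'): parent n4 fail=0; on 'd' 0 → fail=21;  out ∅∪∅=∅
  n11('eddbd'): parent n10 fail=22; on 'd' 22 → fail=23;  out {2}∪{7}={2,7}
  n14('ceddb'): parent n13 fail=9; on 'b' 9 → fail=10;  out {4}∪∅={4}
  n19('cdcee'): parent n18 fail=8; on 'e' 8→1→0 → fail=1;  out ∅∪{3}={3}
  n6('edabdb'): parent n5 fail=21; on 'b' 21 → fail=22;  out {0}∪∅={0}
  n20('cdceed'): parent n19 fail=1; on 'd' 1 → fail=2;  out {6}∪∅={6}

Run:
i=0 'a': node 0→0
i=1 'b': node 0→0
i=2 'd': node 0→21
i=3 'a': node 21→0 (fail-walked)
i=4 'c': node 0→7
i=5 'd': node 7→16
i=6 'c': node 16→17
i=7 'e': node 17→18  ** P1@[6:7],P3@[7:7]
i=8 'e': node 18→19  ** P3@[8:8]
i=9 'd': node 19→20  ** P6@[4:9]
i=10 'a': node 20→3 (fail-walked)
i=11 'b': node 3→4
i=12 'd': node 4→5
i=13 'e': node 5→1 (fail-walked)  ** P3@[13:13]
i=14 'd': node 1→2
i=15 'b': node 2→22 (fail-walked)
i=16 'd': node 22→23  ** P7@[14:16]
i=17 'd': node 23→21 (fail-walked)
i=18 'b': node 21→22
i=19 'a': node 22→0 (fail-walked)
i=20 'e': node 0→1  ** P3@[20:20]
i=21 'c': node 1→7 (fail-walked)
i=22 'e': node 7→8  ** P1@[21:22],P3@[22:22]
i=23 'd': node 8→12
i=24 'a': node 12→3 (fail-walked)
i=25 'c': node 3→7 (fail-walked)
i=26 'e': node 7→8  ** P1@[25:26],P3@[26:26]
i=27 'c': node 8→7 (fail-walked)
i=28 'e': node 7→8  ** P1@[27:28],P3@[28:28]
i=29 'd': node 8→12
i=30 'e': node 12→1 (fail-walked)  ** P3@[30:30]
i=31 'd': node 1→2
i=32 'a': node 2→3
i=33 'b': node 3→4
i=34 'd': node 4→5
i=35 'b': node 5→6  ** P0@[30:35]
i=36 'b': node 6→0 (fail-walked)
i=37 'a': node 0→0
i=38 'b': node 0→0
i=39 'd': node 0→21
i=40 'e': node 21→1 (fail-walked)  ** P3@[40:40]
i=41 'd': node 1→2
i=42 'a': node 2→3
i=43 'b': node 3→4
i=44 'd': node 4→5
i=45 'b': node 5→6  ** P0@[40:45]
i=46 'c': node 6→7 (fail-walked)
i=47 'a': node 7→0 (fail-walked)
i=48 'c': node 0→7
i=49 'd': node 7→16
i=50 'c': node 16→17
i=51 'e': node 17→18  ** P1@[50:51],P3@[51:51]
i=52 'e': node 18→19  ** P3@[52:52]
i=53 'd': node 19→20  ** P6@[48:53]
i=54 'a': node 20→3 (fail-walked)
i=55 'c': node 3→7 (fail-walked)
i=56 'e': node 7→8  ** P1@[55:56],P3@[56:56]
i=57 'e': node 8→1 (fail-walked)  ** P3@[57:57]
i=58 'd': node 1→2
i=59 'b': node 2→22 (fail-walked)
i=60 'd': node 22→23  ** P7@[58:60]
i=61 'e': node 23→1 (fail-walked)  ** P3@[61:61]
i=62 'd': node 1→2
i=63 'a': node 2→3
i=64 'b': node 3→4
i=65 'd': node 4→5
i=66 'b': node 5→6  ** P0@[61:66]
i=67 'd': node 6→23 (fail-walked)  ** P7@[65:67]
i=68 'c': node 23→7 (fail-walked)
i=69 'e': node 7→8  ** P1@[68:69],P3@[69:69]
i=70 'b': node 8→0 (fail-walked)
i=71 'c': node 0→7
i=72 'c': node 7→15  ** P5@[71:72]
i=73 'e': node 15→8 (fail-walked)  ** P1@[72:73],P3@[73:73]

Matches: [[7,1],[7,3],[8,3],[9,6],[13,3],[16,7],[20,3],[22,1],[22,3],[26,1],[26,3],[28,1],[28,3],[30,3],[35,0],[40,3],[45,0],[51,1],[51,3],[52,3],[53,6],[56,1],[56,3],[57,3],[60,7],[61,3],[66,0],[67,7],[69,1],[69,3],[72,5],[73,1],[73,3]]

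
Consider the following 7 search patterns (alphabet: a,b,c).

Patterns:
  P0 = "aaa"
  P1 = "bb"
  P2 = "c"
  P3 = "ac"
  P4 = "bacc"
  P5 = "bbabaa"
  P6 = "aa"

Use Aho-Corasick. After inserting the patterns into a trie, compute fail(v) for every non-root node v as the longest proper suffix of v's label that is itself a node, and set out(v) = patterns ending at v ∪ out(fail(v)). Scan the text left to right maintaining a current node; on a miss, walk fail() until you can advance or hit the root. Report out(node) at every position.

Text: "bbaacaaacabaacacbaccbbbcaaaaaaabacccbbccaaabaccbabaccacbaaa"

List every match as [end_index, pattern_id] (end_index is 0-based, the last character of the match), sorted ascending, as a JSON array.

Construct AC machine:
Trie nodes:
  0='ε' goto a→1 b→4 c→6
  1='a' goto a→2 c→7
  2='aa' goto a→3  ←P6
  3='aaa' goto ·  ←P0
  4='b' goto a→8 b→5
  5='bb' goto a→11  ←P1
  6='c' goto ·  ←P2
  7='ac' goto ·  ←P3
  8='ba' goto c→9
  9='bac' goto c→10
  10='bacc' goto ·  ←P4
  11='bba' goto b→12
  12='bbab' goto a→13
  13='bbaba' goto a→14
  14='bbabaa' goto ·  ←P5

Failure links (BFS by depth):
  fail(1) 'a': from fail(0)=0 chase 'a': 0 ⇒ 0;  out=∅∪out(0)=∅
  fail(4) 'b': from fail(0)=0 chase 'b': 0 ⇒ 0;  out=∅∪out(0)=∅
  fail(6) 'c': from fail(0)=0 chase 'c': 0 ⇒ 0;  out={2}∪out(0)={2}
  fail(2) 'aa': from fail(1)=0 chase 'a': 0 ⇒ 1;  out={6}∪out(1)={6}
  fail(5) 'bb': from fail(4)=0 chase 'b': 0 ⇒ 4;  out={1}∪out(4)={1}
  fail(7) 'ac': from fail(1)=0 chase 'c': 0 ⇒ 6;  out={3}∪out(6)={2,3}
  fail(8) 'ba': from fail(4)=0 chase 'a': 0 ⇒ 1;  out=∅∪out(1)=∅
  fail(3) 'aaa': from fail(2)=1 chase 'a': 1 ⇒ 2;  out={0}∪out(2)={0,6}
  fail(9) 'bac': from fail(8)=1 chase 'c': 1 ⇒ 7;  out=∅∪out(7)={2,3}
  fail(11) 'bba': from fail(5)=4 chase 'a': 4 ⇒ 8;  out=∅∪out(8)=∅
  fail(10) 'bacc': from fail(9)=7 chase 'c': 7→6→0 ⇒ 6;  out={4}∪out(6)={2,4}
  fail(12) 'bbab': from fail(11)=8 chase 'b': 8→1→0 ⇒ 4;  out=∅∪out(4)=∅
  fail(13) 'bbaba': from fail(12)=4 chase 'a': 4 ⇒ 8;  out=∅∪out(8)=∅
  fail(14) 'bbabaa': from fail(13)=8 chase 'a': 8→1 ⇒ 2;  out={5}∪out(2)={5,6}

Run:
[0] read 'b'  n0⇒n4
[1] read 'b'  n4⇒n5  ** P1@[0:1]
[2] read 'a'  n5⇒n11
[3] read 'a'  n11⇒n2 ·f  ** P6@[2:3]
[4] read 'c'  n2⇒n7 ·f  ** P2@[4:4],P3@[3:4]
[5] read 'a'  n7⇒n1 ·f
[6] read 'a'  n1⇒n2  ** P6@[5:6]
[7] read 'a'  n2⇒n3  ** P0@[5:7],P6@[6:7]
[8] read 'c'  n3⇒n7 ·f  ** P2@[8:8],P3@[7:8]
[9] read 'a'  n7⇒n1 ·f
[10] read 'b'  n1⇒n4 ·f
[11] read 'a'  n4⇒n8
[12] read 'a'  n8⇒n2 ·f  ** P6@[11:12]
[13] read 'c'  n2⇒n7 ·f  ** P2@[13:13],P3@[12:13]
[14] read 'a'  n7⇒n1 ·f
[15] read 'c'  n1⇒n7  ** P2@[15:15],P3@[14:15]
[16] read 'b'  n7⇒n4 ·f
[17] read 'a'  n4⇒n8
[18] read 'c'  n8⇒n9  ** P2@[18:18],P3@[17:18]
[19] read 'c'  n9⇒n10  ** P2@[19:19],P4@[16:19]
[20] read 'b'  n10⇒n4 ·f
[21] read 'b'  n4⇒n5  ** P1@[20:21]
[22] read 'b'  n5⇒n5 ·f  ** P1@[21:22]
[23] read 'c'  n5⇒n6 ·f  ** P2@[23:23]
[24] read 'a'  n6⇒n1 ·f
[25] read 'a'  n1⇒n2  ** P6@[24:25]
[26] read 'a'  n2⇒n3  ** P0@[24:26],P6@[25:26]
[27] read 'a'  n3⇒n3 ·f  ** P0@[25:27],P6@[26:27]
[28] read 'a'  n3⇒n3 ·f  ** P0@[26:28],P6@[27:28]
[29] read 'a'  n3⇒n3 ·f  ** P0@[27:29],P6@[28:29]
[30] read 'a'  n3⇒n3 ·f  ** P0@[28:30],P6@[29:30]
[31] read 'b'  n3⇒n4 ·f
[32] read 'a'  n4⇒n8
[33] read 'c'  n8⇒n9  ** P2@[33:33],P3@[32:33]
[34] read 'c'  n9⇒n10  ** P2@[34:34],P4@[31:34]
[35] read 'c'  n10⇒n6 ·f  ** P2@[35:35]
[36] read 'b'  n6⇒n4 ·f
[37] read 'b'  n4⇒n5  ** P1@[36:37]
[38] read 'c'  n5⇒n6 ·f  ** P2@[38:38]
[39] read 'c'  n6⇒n6 ·f  ** P2@[39:39]
[40] read 'a'  n6⇒n1 ·f
[41] read 'a'  n1⇒n2  ** P6@[40:41]
[42] read 'a'  n2⇒n3  ** P0@[40:42],P6@[41:42]
[43] read 'b'  n3⇒n4 ·f
[44] read 'a'  n4⇒n8
[45] read 'c'  n8⇒n9  ** P2@[45:45],P3@[44:45]
[46] read 'c'  n9⇒n10  ** P2@[46:46],P4@[43:46]
[47] read 'b'  n10⇒n4 ·f
[48] read 'a'  n4⇒n8
[49] read 'b'  n8⇒n4 ·f
[50] read 'a'  n4⇒n8
[51] read 'c'  n8⇒n9  ** P2@[51:51],P3@[50:51]
[52] read 'c'  n9⇒n10  ** P2@[52:52],P4@[49:52]
[53] read 'a'  n10⇒n1 ·f
[54] read 'c'  n1⇒n7  ** P2@[54:54],P3@[53:54]
[55] read 'b'  n7⇒n4 ·f
[56] read 'a'  n4⇒n8
[57] read 'a'  n8⇒n2 ·f  ** P6@[56:57]
[58] read 'a'  n2⇒n3  ** P0@[56:58],P6@[57:58]

Result: [[1,1],[3,6],[4,2],[4,3],[6,6],[7,0],[7,6],[8,2],[8,3],[12,6],[13,2],[13,3],[15,2],[15,3],[18,2],[18,3],[19,2],[19,4],[21,1],[22,1],[23,2],[25,6],[26,0],[26,6],[27,0],[27,6],[28,0],[28,6],[29,0],[29,6],[30,0],[30,6],[33,2],[33,3],[34,2],[34,4],[35,2],[37,1],[38,2],[39,2],[41,6],[42,0],[42,6],[45,2],[45,3],[46,2],[46,4],[51,2],[51,3],[52,2],[52,4],[54,2],[54,3],[57,6],[58,0],[58,6]]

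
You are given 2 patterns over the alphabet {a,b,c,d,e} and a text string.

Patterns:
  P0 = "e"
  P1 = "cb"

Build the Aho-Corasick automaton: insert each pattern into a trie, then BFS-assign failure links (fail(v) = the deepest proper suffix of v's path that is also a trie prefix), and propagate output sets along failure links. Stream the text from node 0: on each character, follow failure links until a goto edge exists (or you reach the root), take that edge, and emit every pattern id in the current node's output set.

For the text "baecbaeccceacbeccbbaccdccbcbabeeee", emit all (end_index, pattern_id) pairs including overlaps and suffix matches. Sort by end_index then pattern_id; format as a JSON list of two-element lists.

Build automaton:
Trie nodes:
  n0 'ε': c→2 e→1
  n1 'e': ·  ←P0
  n2 'c': b→3
  n3 'cb': ·  ←P1

BFS fail/out derivation:
  n1('e'): parent n0 fail=0; on 'e' 0 → fail=0;  out {0}∪∅={0}
  n2('c'): parent n0 fail=0; on 'c' 0 → fail=0;  out ∅∪∅=∅
  n3('cb'): parent n2 fail=0; on 'b' 0 → fail=0;  out {1}∪∅={1}

Scan:
i=0 'b': node 0→0
i=1 'a': node 0→0
i=2 'e': node 0→1  ** P0@[2:2]
i=3 'c': node 1→2 (fail-walked)
i=4 'b': node 2→3  ** P1@[3:4]
i=5 'a': node 3→0 (fail-walked)
i=6 'e': node 0→1  ** P0@[6:6]
i=7 'c': node 1→2 (fail-walked)
i=8 'c': node 2→2 (fail-walked)
i=9 'c': node 2→2 (fail-walked)
i=10 'e': node 2→1 (fail-walked)  ** P0@[10:10]
i=11 'a': node 1→0 (fail-walked)
i=12 'c': node 0→2
i=13 'b': node 2→3  ** P1@[12:13]
i=14 'e': node 3→1 (fail-walked)  ** P0@[14:14]
i=15 'c': node 1→2 (fail-walked)
i=16 'c': node 2→2 (fail-walked)
i=17 'b': node 2→3  ** P1@[16:17]
i=18 'b': node 3→0 (fail-walked)
i=19 'a': node 0→0
i=20 'c': node 0→2
i=21 'c': node 2→2 (fail-walked)
i=22 'd': node 2→0 (fail-walked)
i=23 'c': node 0→2
i=24 'c': node 2→2 (fail-walked)
i=25 'b': node 2→3  ** P1@[24:25]
i=26 'c': node 3→2 (fail-walked)
i=27 'b': node 2→3  ** P1@[26:27]
i=28 'a': node 3→0 (fail-walked)
i=29 'b': node 0→0
i=30 'e': node 0→1  ** P0@[30:30]
i=31 'e': node 1→1 (fail-walked)  ** P0@[31:31]
i=32 'e': node 1→1 (fail-walked)  ** P0@[32:32]
i=33 'e': node 1→1 (fail-walked)  ** P0@[33:33]

All matches (sorted): [[2,0],[4,1],[6,0],[10,0],[13,1],[14,0],[17,1],[25,1],[27,1],[30,0],[31,0],[32,0],[33,0]]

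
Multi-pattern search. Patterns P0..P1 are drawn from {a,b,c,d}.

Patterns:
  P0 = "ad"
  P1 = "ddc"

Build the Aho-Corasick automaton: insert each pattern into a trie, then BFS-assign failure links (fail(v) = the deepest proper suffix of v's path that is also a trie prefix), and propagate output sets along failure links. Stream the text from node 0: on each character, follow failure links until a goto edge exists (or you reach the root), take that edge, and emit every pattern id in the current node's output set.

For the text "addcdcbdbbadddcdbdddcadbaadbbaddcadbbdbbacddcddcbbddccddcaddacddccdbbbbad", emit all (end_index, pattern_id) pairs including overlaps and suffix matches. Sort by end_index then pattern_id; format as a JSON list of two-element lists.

Build automaton:
Trie nodes:
  n0 'ε': a→1 d→3
  n1 'a': d→2
  n2 'ad': ·  ←P0
  n3 'd': d→4
  n4 'dd': c→5
  n5 'ddc': ·  ←P1

BFS fail/out derivation:
  fail(1) 'a': from fail(0)=0 chase 'a': 0 ⇒ 0;  out=∅∪out(0)=∅
  fail(3) 'd': from fail(0)=0 chase 'd': 0 ⇒ 0;  out=∅∪out(0)=∅
  fail(2) 'ad': from fail(1)=0 chase 'd': 0 ⇒ 3;  out={0}∪out(3)={0}
  fail(4) 'dd': from fail(3)=0 chase 'd': 0 ⇒ 3;  out=∅∪out(3)=∅
  fail(5) 'ddc': from fail(4)=3 chase 'c': 3→0 ⇒ 0;  out={1}∪out(0)={1}

Scan:
i=0 'a': node 0→1
i=1 'd': node 1→2  emit P0@[0:1]
i=2 'd': node 2→4 (fail-walked)
i=3 'c': node 4→5  emit P1@[1:3]
i=4 'd': node 5→3 (fail-walked)
i=5 'c': node 3→0 (fail-walked)
i=6 'b': node 0→0
i=7 'd': node 0→3
i=8 'b': node 3→0 (fail-walked)
i=9 'b': node 0→0
i=10 'a': node 0→1
i=11 'd': node 1→2  emit P0@[10:11]
i=12 'd': node 2→4 (fail-walked)
i=13 'd': node 4→4 (fail-walked)
i=14 'c': node 4→5  emit P1@[12:14]
i=15 'd': node 5→3 (fail-walked)
i=16 'b': node 3→0 (fail-walked)
i=17 'd': node 0→3
i=18 'd': node 3→4
i=19 'd': node 4→4 (fail-walked)
i=20 'c': node 4→5  emit P1@[18:20]
i=21 'a': node 5→1 (fail-walked)
i=22 'd': node 1→2  emit P0@[21:22]
i=23 'b': node 2→0 (fail-walked)
i=24 'a': node 0→1
i=25 'a': node 1→1 (fail-walked)
i=26 'd': node 1→2  emit P0@[25:26]
i=27 'b': node 2→0 (fail-walked)
i=28 'b': node 0→0
i=29 'a': node 0→1
i=30 'd': node 1→2  emit P0@[29:30]
i=31 'd': node 2→4 (fail-walked)
i=32 'c': node 4→5  emit P1@[30:32]
i=33 'a': node 5→1 (fail-walked)
i=34 'd': node 1→2  emit P0@[33:34]
i=35 'b': node 2→0 (fail-walked)
i=36 'b': node 0→0
i=37 'd': node 0→3
i=38 'b': node 3→0 (fail-walked)
i=39 'b': node 0→0
i=40 'a': node 0→1
i=41 'c': node 1→0 (fail-walked)
i=42 'd': node 0→3
i=43 'd': node 3→4
i=44 'c': node 4→5  emit P1@[42:44]
i=45 'd': node 5→3 (fail-walked)
i=46 'd': node 3→4
i=47 'c': node 4→5  emit P1@[45:47]
i=48 'b': node 5→0 (fail-walked)
i=49 'b': node 0→0
i=50 'd': node 0→3
i=51 'd': node 3→4
i=52 'c': node 4→5  emit P1@[50:52]
i=53 'c': node 5→0 (fail-walked)
i=54 'd': node 0→3
i=55 'd': node 3→4
i=56 'c': node 4→5  emit P1@[54:56]
i=57 'a': node 5→1 (fail-walked)
i=58 'd': node 1→2  emit P0@[57:58]
i=59 'd': node 2→4 (fail-walked)
i=60 'a': node 4→1 (fail-walked)
i=61 'c': node 1→0 (fail-walked)
i=62 'd': node 0→3
i=63 'd': node 3→4
i=64 'c': node 4→5  emit P1@[62:64]
i=65 'c': node 5→0 (fail-walked)
i=66 'd': node 0→3
i=67 'b': node 3→0 (fail-walked)
i=68 'b': node 0→0
i=69 'b': node 0→0
i=70 'b': node 0→0
i=71 'a': node 0→1
i=72 'd': node 1→2  emit P0@[71:72]

Result: [[1,0],[3,1],[11,0],[14,1],[20,1],[22,0],[26,0],[30,0],[32,1],[34,0],[44,1],[47,1],[52,1],[56,1],[58,0],[64,1],[72,0]]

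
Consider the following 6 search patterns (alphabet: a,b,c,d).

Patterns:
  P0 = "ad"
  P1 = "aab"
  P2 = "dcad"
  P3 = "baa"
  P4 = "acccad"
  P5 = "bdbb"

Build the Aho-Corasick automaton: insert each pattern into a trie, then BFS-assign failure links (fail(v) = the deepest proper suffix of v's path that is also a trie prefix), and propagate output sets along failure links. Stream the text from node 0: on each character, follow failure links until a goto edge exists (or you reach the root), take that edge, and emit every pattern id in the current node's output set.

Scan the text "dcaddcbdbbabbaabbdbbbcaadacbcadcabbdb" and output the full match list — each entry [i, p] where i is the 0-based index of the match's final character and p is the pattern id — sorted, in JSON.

Build automaton:
Trie (insert patterns):
  0='ε' goto a→1 b→9 d→5
  1='a' goto a→3 c→12 d→2
  2='ad' goto ·  [P0 ends]
  3='aa' goto b→4
  4='aab' goto ·  [P1 ends]
  5='d' goto c→6
  6='dc' goto a→7
  7='dca' goto d→8
  8='dcad' goto ·  [P2 ends]
  9='b' goto a→10 d→17
  10='ba' goto a→11
  11='baa' goto ·  [P3 ends]
  12='ac' goto c→13
  13='acc' goto c→14
  14='accc' goto a→15
  15='accca' goto d→16
  16='acccad' goto ·  [P4 ends]
  17='bd' goto b→18
  18='bdb' goto b→19
  19='bdbb' goto ·  [P5 ends]

BFS fail/out derivation:
  fail(1) 'a': from fail(0)=0 chase 'a': 0 ⇒ 0;  out=∅∪out(0)=∅
  fail(5) 'd': from fail(0)=0 chase 'd': 0 ⇒ 0;  out=∅∪out(0)=∅
  fail(9) 'b': from fail(0)=0 chase 'b': 0 ⇒ 0;  out=∅∪out(0)=∅
  fail(2) 'ad': from fail(1)=0 chase 'd': 0 ⇒ 5;  out={0}∪out(5)={0}
  fail(3) 'aa': from fail(1)=0 chase 'a': 0 ⇒ 1;  out=∅∪out(1)=∅
  fail(6) 'dc': from fail(5)=0 chase 'c': 0 ⇒ 0;  out=∅∪out(0)=∅
  fail(10) 'ba': from fail(9)=0 chase 'a': 0 ⇒ 1;  out=∅∪out(1)=∅
  fail(12) 'ac': from fail(1)=0 chase 'c': 0 ⇒ 0;  out=∅∪out(0)=∅
  fail(17) 'bd': from fail(9)=0 chase 'd': 0 ⇒ 5;  out=∅∪out(5)=∅
  fail(4) 'aab': from fail(3)=1 chase 'b': 1→0 ⇒ 9;  out={1}∪out(9)={1}
  fail(7) 'dca': from fail(6)=0 chase 'a': 0 ⇒ 1;  out=∅∪out(1)=∅
  fail(11) 'baa': from fail(10)=1 chase 'a': 1 ⇒ 3;  out={3}∪out(3)={3}
  fail(13) 'acc': from fail(12)=0 chase 'c': 0 ⇒ 0;  out=∅∪out(0)=∅
  fail(18) 'bdb': from fail(17)=5 chase 'b': 5→0 ⇒ 9;  out=∅∪out(9)=∅
  fail(8) 'dcad': from fail(7)=1 chase 'd': 1 ⇒ 2;  out={2}∪out(2)={0,2}
  fail(14) 'accc': from fail(13)=0 chase 'c': 0 ⇒ 0;  out=∅∪out(0)=∅
  fail(19) 'bdbb': from fail(18)=9 chase 'b': 9→0 ⇒ 9;  out={5}∪out(9)={5}
  fail(15) 'accca': from fail(14)=0 chase 'a': 0 ⇒ 1;  out=∅∪out(1)=∅
  fail(16) 'acccad': from fail(15)=1 chase 'd': 1 ⇒ 2;  out={4}∪out(2)={0,4}

Text stream:
[0] read 'd'  n0⇒n5
[1] read 'c'  n5⇒n6
[2] read 'a'  n6⇒n7
[3] read 'd'  n7⇒n8  ** P0@[2:3],P2@[0:3]
[4] read 'd'  n8⇒n5 (via fail)
[5] read 'c'  n5⇒n6
[6] read 'b'  n6⇒n9 (via fail)
[7] read 'd'  n9⇒n17
[8] read 'b'  n17⇒n18
[9] read 'b'  n18⇒n19  ** P5@[6:9]
[10] read 'a'  n19⇒n10 (via fail)
[11] read 'b'  n10⇒n9 (via fail)
[12] read 'b'  n9⇒n9 (via fail)
[13] read 'a'  n9⇒n10
[14] read 'a'  n10⇒n11  ** P3@[12:14]
[15] read 'b'  n11⇒n4 (via fail)  ** P1@[13:15]
[16] read 'b'  n4⇒n9 (via fail)
[17] read 'd'  n9⇒n17
[18] read 'b'  n17⇒n18
[19] read 'b'  n18⇒n19  ** P5@[16:19]
[20] read 'b'  n19⇒n9 (via fail)
[21] read 'c'  n9⇒n0 (via fail)
[22] read 'a'  n0⇒n1
[23] read 'a'  n1⇒n3
[24] read 'd'  n3⇒n2 (via fail)  ** P0@[23:24]
[25] read 'a'  n2⇒n1 (via fail)
[26] read 'c'  n1⇒n12
[27] read 'b'  n12⇒n9 (via fail)
[28] read 'c'  n9⇒n0 (via fail)
[29] read 'a'  n0⇒n1
[30] read 'd'  n1⇒n2  ** P0@[29:30]
[31] read 'c'  n2⇒n6 (via fail)
[32] read 'a'  n6⇒n7
[33] read 'b'  n7⇒n9 (via fail)
[34] read 'b'  n9⇒n9 (via fail)
[35] read 'd'  n9⇒n17
[36] read 'b'  n17⇒n18

All matches (sorted): [[3,0],[3,2],[9,5],[14,3],[15,1],[19,5],[24,0],[30,0]]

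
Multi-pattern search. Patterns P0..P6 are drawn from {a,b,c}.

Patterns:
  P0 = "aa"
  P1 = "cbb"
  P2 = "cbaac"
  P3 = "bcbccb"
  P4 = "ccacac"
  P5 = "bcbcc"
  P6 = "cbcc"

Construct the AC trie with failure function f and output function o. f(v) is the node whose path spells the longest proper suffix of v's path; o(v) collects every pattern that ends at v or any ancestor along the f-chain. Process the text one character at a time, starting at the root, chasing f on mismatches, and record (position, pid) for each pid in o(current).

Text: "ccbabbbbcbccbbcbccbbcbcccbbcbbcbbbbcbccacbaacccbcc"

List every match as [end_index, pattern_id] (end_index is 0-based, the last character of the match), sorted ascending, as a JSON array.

Build automaton:
Trie (insert patterns):
  0='ε' goto a→1 b→9 c→3
  1='a' goto a→2
  2='aa' goto ·  [P0 ends]
  3='c' goto b→4 c→15
  4='cb' goto a→6 b→5 c→20
  5='cbb' goto ·  [P1 ends]
  6='cba' goto a→7
  7='cbaa' goto c→8
  8='cbaac' goto ·  [P2 ends]
  9='b' goto c→10
  10='bc' goto b→11
  11='bcb' goto c→12
  12='bcbc' goto c→13
  13='bcbcc' goto b→14  [P5 ends]
  14='bcbccb' goto ·  [P3 ends]
  15='cc' goto a→16
  16='cca' goto c→17
  17='ccac' goto a→18
  18='ccaca' goto c→19
  19='ccacac' goto ·  [P4 ends]
  20='cbc' goto c→21
  21='cbcc' goto ·  [P6 ends]

BFS fail/out derivation:
  fail(1) 'a': from fail(0)=0 chase 'a': 0 ⇒ 0;  out=∅∪out(0)=∅
  fail(3) 'c': from fail(0)=0 chase 'c': 0 ⇒ 0;  out=∅∪out(0)=∅
  fail(9) 'b': from fail(0)=0 chase 'b': 0 ⇒ 0;  out=∅∪out(0)=∅
  fail(2) 'aa': from fail(1)=0 chase 'a': 0 ⇒ 1;  out={0}∪out(1)={0}
  fail(4) 'cb': from fail(3)=0 chase 'b': 0 ⇒ 9;  out=∅∪out(9)=∅
  fail(10) 'bc': from fail(9)=0 chase 'c': 0 ⇒ 3;  out=∅∪out(3)=∅
  fail(15) 'cc': from fail(3)=0 chase 'c': 0 ⇒ 3;  out=∅∪out(3)=∅
  fail(5) 'cbb': from fail(4)=9 chase 'b': 9→0 ⇒ 9;  out={1}∪out(9)={1}
  fail(6) 'cba': from fail(4)=9 chase 'a': 9→0 ⇒ 1;  out=∅∪out(1)=∅
  fail(11) 'bcb': from fail(10)=3 chase 'b': 3 ⇒ 4;  out=∅∪out(4)=∅
  fail(16) 'cca': from fail(15)=3 chase 'a': 3→0 ⇒ 1;  out=∅∪out(1)=∅
  fail(20) 'cbc': from fail(4)=9 chase 'c': 9 ⇒ 10;  out=∅∪out(10)=∅
  fail(7) 'cbaa': from fail(6)=1 chase 'a': 1 ⇒ 2;  out=∅∪out(2)={0}
  fail(12) 'bcbc': from fail(11)=4 chase 'c': 4 ⇒ 20;  out=∅∪out(20)=∅
  fail(17) 'ccac': from fail(16)=1 chase 'c': 1→0 ⇒ 3;  out=∅∪out(3)=∅
  fail(21) 'cbcc': from fail(20)=10 chase 'c': 10→3 ⇒ 15;  out={6}∪out(15)={6}
  fail(8) 'cbaac': from fail(7)=2 chase 'c': 2→1→0 ⇒ 3;  out={2}∪out(3)={2}
  fail(13) 'bcbcc': from fail(12)=20 chase 'c': 20 ⇒ 21;  out={5}∪out(21)={5,6}
  fail(18) 'ccaca': from fail(17)=3 chase 'a': 3→0 ⇒ 1;  out=∅∪out(1)=∅
  fail(14) 'bcbccb': from fail(13)=21 chase 'b': 21→15→3 ⇒ 4;  out={3}∪out(4)={3}
  fail(19) 'ccacac': from fail(18)=1 chase 'c': 1→0 ⇒ 3;  out={4}∪out(3)={4}

Scan:
pos 0 'c': at 3
pos 1 'c': at 15
pos 2 'b': at 4 (via fail)
pos 3 'a': at 6
pos 4 'b': at 9 (via fail)
pos 5 'b': at 9 (via fail)
pos 6 'b': at 9 (via fail)
pos 7 'b': at 9 (via fail)
pos 8 'c': at 10
pos 9 'b': at 11
pos 10 'c': at 12
pos 11 'c': at 13  → match P5@[7:11],P6@[8:11]
pos 12 'b': at 14  → match P3@[7:12]
pos 13 'b': at 5 (via fail)  → match P1@[11:13]
pos 14 'c': at 10 (via fail)
pos 15 'b': at 11
pos 16 'c': at 12
pos 17 'c': at 13  → match P5@[13:17],P6@[14:17]
pos 18 'b': at 14  → match P3@[13:18]
pos 19 'b': at 5 (via fail)  → match P1@[17:19]
pos 20 'c': at 10 (via fail)
pos 21 'b': at 11
pos 22 'c': at 12
pos 23 'c': at 13  → match P5@[19:23],P6@[20:23]
pos 24 'c': at 15 (via fail)
pos 25 'b': at 4 (via fail)
pos 26 'b': at 5  → match P1@[24:26]
pos 27 'c': at 10 (via fail)
pos 28 'b': at 11
pos 29 'b': at 5 (via fail)  → match P1@[27:29]
pos 30 'c': at 10 (via fail)
pos 31 'b': at 11
pos 32 'b': at 5 (via fail)  → match P1@[30:32]
pos 33 'b': at 9 (via fail)
pos 34 'b': at 9 (via fail)
pos 35 'c': at 10
pos 36 'b': at 11
pos 37 'c': at 12
pos 38 'c': at 13  → match P5@[34:38],P6@[35:38]
pos 39 'a': at 16 (via fail)
pos 40 'c': at 17
pos 41 'b': at 4 (via fail)
pos 42 'a': at 6
pos 43 'a': at 7  → match P0@[42:43]
pos 44 'c': at 8  → match P2@[40:44]
pos 45 'c': at 15 (via fail)
pos 46 'c': at 15 (via fail)
pos 47 'b': at 4 (via fail)
pos 48 'c': at 20
pos 49 'c': at 21  → match P6@[46:49]

Matches: [[11,5],[11,6],[12,3],[13,1],[17,5],[17,6],[18,3],[19,1],[23,5],[23,6],[26,1],[29,1],[32,1],[38,5],[38,6],[43,0],[44,2],[49,6]]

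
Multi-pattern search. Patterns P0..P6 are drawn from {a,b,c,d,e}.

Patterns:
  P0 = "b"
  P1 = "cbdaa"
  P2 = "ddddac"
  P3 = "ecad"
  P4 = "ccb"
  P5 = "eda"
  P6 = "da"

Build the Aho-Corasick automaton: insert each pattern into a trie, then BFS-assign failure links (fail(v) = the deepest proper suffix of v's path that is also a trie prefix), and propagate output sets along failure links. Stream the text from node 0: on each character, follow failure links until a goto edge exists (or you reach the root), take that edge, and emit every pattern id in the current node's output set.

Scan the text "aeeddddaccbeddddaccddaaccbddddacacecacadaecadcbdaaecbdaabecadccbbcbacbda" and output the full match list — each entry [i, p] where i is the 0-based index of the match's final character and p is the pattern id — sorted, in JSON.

Build:
Trie (insert patterns):
  0='ε' goto b→1 c→2 d→7 e→13
  1='b' goto ·  [P0 ends]
  2='c' goto b→3 c→17
  3='cb' goto d→4
  4='cbd' goto a→5
  5='cbda' goto a→6
  6='cbdaa' goto ·  [P1 ends]
  7='d' goto a→21 d→8
  8='dd' goto d→9
  9='ddd' goto d→10
  10='dddd' goto a→11
  11='dddda' goto c→12
  12='ddddac' goto ·  [P2 ends]
  13='e' goto c→14 d→19
  14='ec' goto a→15
  15='eca' goto d→16
  16='ecad' goto ·  [P3 ends]
  17='cc' goto b→18
  18='ccb' goto ·  [P4 ends]
  19='ed' goto a→20
  20='eda' goto ·  [P5 ends]
  21='da' goto ·  [P6 ends]

BFS fail/out derivation:
  n1('b'): parent n0 fail=0; on 'b' 0 → fail=0;  out {0}∪∅={0}
  n2('c'): parent n0 fail=0; on 'c' 0 → fail=0;  out ∅∪∅=∅
  n7('d'): parent n0 fail=0; on 'd' 0 → fail=0;  out ∅∪∅=∅
  n13('e'): parent n0 fail=0; on 'e' 0 → fail=0;  out ∅∪∅=∅
  n3('cb'): parent n2 fail=0; on 'b' 0 → fail=1;  out ∅∪{0}={0}
  n8('dd'): parent n7 fail=0; on 'd' 0 → fail=7;  out ∅∪∅=∅
  n14('ec'): parent n13 fail=0; on 'c' 0 → fail=2;  out ∅∪∅=∅
  n17('cc'): parent n2 fail=0; on 'c' 0 → fail=2;  out ∅∪∅=∅
  n19('ed'): parent n13 fail=0; on 'd' 0 → fail=7;  out ∅∪∅=∅
  n21('da'): parent n7 fail=0; on 'a' 0 → fail=0;  out {6}∪∅={6}
  n4('cbd'): parent n3 fail=1; on 'd' 1→0 → fail=7;  out ∅∪∅=∅
  n9('ddd'): parent n8 fail=7; on 'd' 7 → fail=8;  out ∅∪∅=∅
  n15('eca'): parent n14 fail=2; on 'a' 2→0 → fail=0;  out ∅∪∅=∅
  n18('ccb'): parent n17 fail=2; on 'b' 2 → fail=3;  out {4}∪{0}={0,4}
  n20('eda'): parent n19 fail=7; on 'a' 7 → fail=21;  out {5}∪{6}={5,6}
  n5('cbda'): parent n4 fail=7; on 'a' 7 → fail=21;  out ∅∪{6}={6}
  n10('dddd'): parent n9 fail=8; on 'd' 8 → fail=9;  out ∅∪∅=∅
  n16('ecad'): parent n15 fail=0; on 'd' 0 → fail=7;  out {3}∪∅={3}
  n6('cbdaa'): parent n5 fail=21; on 'a' 21→0 → fail=0;  out {1}∪∅={1}
  n11('dddda'): parent n10 fail=9; on 'a' 9→8→7 → fail=21;  out ∅∪{6}={6}
  n12('ddddac'): parent n11 fail=21; on 'c' 21→0 → fail=2;  out {2}∪∅={2}

Text stream:
i=0 'a': node 0→0
i=1 'e': node 0→13
i=2 'e': node 13→13 ·f
i=3 'd': node 13→19
i=4 'd': node 19→8 ·f
i=5 'd': node 8→9
i=6 'd': node 9→10
i=7 'a': node 10→11  emit P6@[6:7]
i=8 'c': node 11→12  emit P2@[3:8]
i=9 'c': node 12→17 ·f
i=10 'b': node 17→18  emit P0@[10:10],P4@[8:10]
i=11 'e': node 18→13 ·f
i=12 'd': node 13→19
i=13 'd': node 19→8 ·f
i=14 'd': node 8→9
i=15 'd': node 9→10
i=16 'a': node 10→11  emit P6@[15:16]
i=17 'c': node 11→12  emit P2@[12:17]
i=18 'c': node 12→17 ·f
i=19 'd': node 17→7 ·f
i=20 'd': node 7→8
i=21 'a': node 8→21 ·f  emit P6@[20:21]
i=22 'a': node 21→0 ·f
i=23 'c': node 0→2
i=24 'c': node 2→17
i=25 'b': node 17→18  emit P0@[25:25],P4@[23:25]
i=26 'd': node 18→4 ·f
i=27 'd': node 4→8 ·f
i=28 'd': node 8→9
i=29 'd': node 9→10
i=30 'a': node 10→11  emit P6@[29:30]
i=31 'c': node 11→12  emit P2@[26:31]
i=32 'a': node 12→0 ·f
i=33 'c': node 0→2
i=34 'e': node 2→13 ·f
i=35 'c': node 13→14
i=36 'a': node 14→15
i=37 'c': node 15→2 ·f
i=38 'a': node 2→0 ·f
i=39 'd': node 0→7
i=40 'a': node 7→21  emit P6@[39:40]
i=41 'e': node 21→13 ·f
i=42 'c': node 13→14
i=43 'a': node 14→15
i=44 'd': node 15→16  emit P3@[41:44]
i=45 'c': node 16→2 ·f
i=46 'b': node 2→3  emit P0@[46:46]
i=47 'd': node 3→4
i=48 'a': node 4→5  emit P6@[47:48]
i=49 'a': node 5→6  emit P1@[45:49]
i=50 'e': node 6→13 ·f
i=51 'c': node 13→14
i=52 'b': node 14→3 ·f  emit P0@[52:52]
i=53 'd': node 3→4
i=54 'a': node 4→5  emit P6@[53:54]
i=55 'a': node 5→6  emit P1@[51:55]
i=56 'b': node 6→1 ·f  emit P0@[56:56]
i=57 'e': node 1→13 ·f
i=58 'c': node 13→14
i=59 'a': node 14→15
i=60 'd': node 15→16  emit P3@[57:60]
i=61 'c': node 16→2 ·f
i=62 'c': node 2→17
i=63 'b': node 17→18  emit P0@[63:63],P4@[61:63]
i=64 'b': node 18→1 ·f  emit P0@[64:64]
i=65 'c': node 1→2 ·f
i=66 'b': node 2→3  emit P0@[66:66]
i=67 'a': node 3→0 ·f
i=68 'c': node 0→2
i=69 'b': node 2→3  emit P0@[69:69]
i=70 'd': node 3→4
i=71 'a': node 4→5  emit P6@[70:71]

Result: [[7,6],[8,2],[10,0],[10,4],[16,6],[17,2],[21,6],[25,0],[25,4],[30,6],[31,2],[40,6],[44,3],[46,0],[48,6],[49,1],[52,0],[54,6],[55,1],[56,0],[60,3],[63,0],[63,4],[64,0],[66,0],[69,0],[71,6]]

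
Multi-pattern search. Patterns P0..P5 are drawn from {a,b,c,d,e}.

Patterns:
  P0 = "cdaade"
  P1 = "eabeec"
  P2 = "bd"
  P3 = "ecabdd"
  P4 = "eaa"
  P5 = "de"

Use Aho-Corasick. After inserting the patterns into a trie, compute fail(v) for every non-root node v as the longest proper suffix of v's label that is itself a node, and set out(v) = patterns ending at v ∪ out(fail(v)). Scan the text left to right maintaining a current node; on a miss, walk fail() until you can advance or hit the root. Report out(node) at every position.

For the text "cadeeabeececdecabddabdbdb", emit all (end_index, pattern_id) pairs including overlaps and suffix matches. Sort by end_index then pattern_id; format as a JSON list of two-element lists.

Construct AC machine:
Trie nodes:
  0='ε' goto b→13 c→1 d→21 e→7
  1='c' goto d→2
  2='cd' goto a→3
  3='cda' goto a→4
  4='cdaa' goto d→5
  5='cdaad' goto e→6
  6='cdaade' goto ·  ←P0
  7='e' goto a→8 c→15
  8='ea' goto a→20 b→9
  9='eab' goto e→10
  10='eabe' goto e→11
  11='eabee' goto c→12
  12='eabeec' goto ·  ←P1
  13='b' goto d→14
  14='bd' goto ·  ←P2
  15='ec' goto a→16
  16='eca' goto b→17
  17='ecab' goto d→18
  18='ecabd' goto d→19
  19='ecabdd' goto ·  ←P3
  20='eaa' goto ·  ←P4
  21='d' goto e→22
  22='de' goto ·  ←P5

BFS fail/out derivation:
  fail(1) 'c': from fail(0)=0 chase 'c': 0 ⇒ 0;  out=∅∪out(0)=∅
  fail(7) 'e': from fail(0)=0 chase 'e': 0 ⇒ 0;  out=∅∪out(0)=∅
  fail(13) 'b': from fail(0)=0 chase 'b': 0 ⇒ 0;  out=∅∪out(0)=∅
  fail(21) 'd': from fail(0)=0 chase 'd': 0 ⇒ 0;  out=∅∪out(0)=∅
  fail(2) 'cd': from fail(1)=0 chase 'd': 0 ⇒ 21;  out=∅∪out(21)=∅
  fail(8) 'ea': from fail(7)=0 chase 'a': 0 ⇒ 0;  out=∅∪out(0)=∅
  fail(14) 'bd': from fail(13)=0 chase 'd': 0 ⇒ 21;  out={2}∪out(21)={2}
  fail(15) 'ec': from fail(7)=0 chase 'c': 0 ⇒ 1;  out=∅∪out(1)=∅
  fail(22) 'de': from fail(21)=0 chase 'e': 0 ⇒ 7;  out={5}∪out(7)={5}
  fail(3) 'cda': from fail(2)=21 chase 'a': 21→0 ⇒ 0;  out=∅∪out(0)=∅
  fail(9) 'eab': from fail(8)=0 chase 'b': 0 ⇒ 13;  out=∅∪out(13)=∅
  fail(16) 'eca': from fail(15)=1 chase 'a': 1→0 ⇒ 0;  out=∅∪out(0)=∅
  fail(20) 'eaa': from fail(8)=0 chase 'a': 0 ⇒ 0;  out={4}∪out(0)={4}
  fail(4) 'cdaa': from fail(3)=0 chase 'a': 0 ⇒ 0;  out=∅∪out(0)=∅
  fail(10) 'eabe': from fail(9)=13 chase 'e': 13→0 ⇒ 7;  out=∅∪out(7)=∅
  fail(17) 'ecab': from fail(16)=0 chase 'b': 0 ⇒ 13;  out=∅∪out(13)=∅
  fail(5) 'cdaad': from fail(4)=0 chase 'd': 0 ⇒ 21;  out=∅∪out(21)=∅
  fail(11) 'eabee': from fail(10)=7 chase 'e': 7→0 ⇒ 7;  out=∅∪out(7)=∅
  fail(18) 'ecabd': from fail(17)=13 chase 'd': 13 ⇒ 14;  out=∅∪out(14)={2}
  fail(6) 'cdaade': from fail(5)=21 chase 'e': 21 ⇒ 22;  out={0}∪out(22)={0,5}
  fail(12) 'eabeec': from fail(11)=7 chase 'c': 7 ⇒ 15;  out={1}∪out(15)={1}
  fail(19) 'ecabdd': from fail(18)=14 chase 'd': 14→21→0 ⇒ 21;  out={3}∪out(21)={3}

Run:
pos 0 'c': at 1
pos 1 'a': at 0 (via fail)
pos 2 'd': at 21
pos 3 'e': at 22  emit P5@[2:3]
pos 4 'e': at 7 (via fail)
pos 5 'a': at 8
pos 6 'b': at 9
pos 7 'e': at 10
pos 8 'e': at 11
pos 9 'c': at 12  emit P1@[4:9]
pos 10 'e': at 7 (via fail)
pos 11 'c': at 15
pos 12 'd': at 2 (via fail)
pos 13 'e': at 22 (via fail)  emit P5@[12:13]
pos 14 'c': at 15 (via fail)
pos 15 'a': at 16
pos 16 'b': at 17
pos 17 'd': at 18  emit P2@[16:17]
pos 18 'd': at 19  emit P3@[13:18]
pos 19 'a': at 0 (via fail)
pos 20 'b': at 13
pos 21 'd': at 14  emit P2@[20:21]
pos 22 'b': at 13 (via fail)
pos 23 'd': at 14  emit P2@[22:23]
pos 24 'b': at 13 (via fail)

Matches: [[3,5],[9,1],[13,5],[17,2],[18,3],[21,2],[23,2]]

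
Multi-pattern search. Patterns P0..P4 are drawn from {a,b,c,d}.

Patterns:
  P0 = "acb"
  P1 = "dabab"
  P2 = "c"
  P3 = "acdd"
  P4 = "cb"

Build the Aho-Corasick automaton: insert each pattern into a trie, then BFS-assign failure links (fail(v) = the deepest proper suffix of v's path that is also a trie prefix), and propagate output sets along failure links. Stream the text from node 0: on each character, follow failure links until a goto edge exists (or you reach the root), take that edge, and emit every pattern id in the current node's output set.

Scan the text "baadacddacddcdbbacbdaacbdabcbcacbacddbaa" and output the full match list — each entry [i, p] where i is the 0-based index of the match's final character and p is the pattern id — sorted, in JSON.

Construct AC machine:
Trie nodes:
  n0 'ε': a→1 c→9 d→4
  n1 'a': c→2
  n2 'ac': b→3 d→10
  n3 'acb': ·  ←P0
  n4 'd': a→5
  n5 'da': b→6
  n6 'dab': a→7
  n7 'daba': b→8
  n8 'dabab': ·  ←P1
  n9 'c': b→12  ←P2
  n10 'acd': d→11
  n11 'acdd': ·  ←P3
  n12 'cb': ·  ←P4

Failure links (BFS by depth):
  fail(1) 'a': from fail(0)=0 chase 'a': 0 ⇒ 0;  out=∅∪out(0)=∅
  fail(4) 'd': from fail(0)=0 chase 'd': 0 ⇒ 0;  out=∅∪out(0)=∅
  fail(9) 'c': from fail(0)=0 chase 'c': 0 ⇒ 0;  out={2}∪out(0)={2}
  fail(2) 'ac': from fail(1)=0 chase 'c': 0 ⇒ 9;  out=∅∪out(9)={2}
  fail(5) 'da': from fail(4)=0 chase 'a': 0 ⇒ 1;  out=∅∪out(1)=∅
  fail(12) 'cb': from fail(9)=0 chase 'b': 0 ⇒ 0;  out={4}∪out(0)={4}
  fail(3) 'acb': from fail(2)=9 chase 'b': 9 ⇒ 12;  out={0}∪out(12)={0,4}
  fail(6) 'dab': from fail(5)=1 chase 'b': 1→0 ⇒ 0;  out=∅∪out(0)=∅
  fail(10) 'acd': from fail(2)=9 chase 'd': 9→0 ⇒ 4;  out=∅∪out(4)=∅
  fail(7) 'daba': from fail(6)=0 chase 'a': 0 ⇒ 1;  out=∅∪out(1)=∅
  fail(11) 'acdd': from fail(10)=4 chase 'd': 4→0 ⇒ 4;  out={3}∪out(4)={3}
  fail(8) 'dabab': from fail(7)=1 chase 'b': 1→0 ⇒ 0;  out={1}∪out(0)={1}

Run:
i=0 'b': node 0→0
i=1 'a': node 0→1
i=2 'a': node 1→1 (fail-walked)
i=3 'd': node 1→4 (fail-walked)
i=4 'a': node 4→5
i=5 'c': node 5→2 (fail-walked)  → match P2@[5:5]
i=6 'd': node 2→10
i=7 'd': node 10→11  → match P3@[4:7]
i=8 'a': node 11→5 (fail-walked)
i=9 'c': node 5→2 (fail-walked)  → match P2@[9:9]
i=10 'd': node 2→10
i=11 'd': node 10→11  → match P3@[8:11]
i=12 'c': node 11→9 (fail-walked)  → match P2@[12:12]
i=13 'd': node 9→4 (fail-walked)
i=14 'b': node 4→0 (fail-walked)
i=15 'b': node 0→0
i=16 'a': node 0→1
i=17 'c': node 1→2  → match P2@[17:17]
i=18 'b': node 2→3  → match P0@[16:18],P4@[17:18]
i=19 'd': node 3→4 (fail-walked)
i=20 'a': node 4→5
i=21 'a': node 5→1 (fail-walked)
i=22 'c': node 1→2  → match P2@[22:22]
i=23 'b': node 2→3  → match P0@[21:23],P4@[22:23]
i=24 'd': node 3→4 (fail-walked)
i=25 'a': node 4→5
i=26 'b': node 5→6
i=27 'c': node 6→9 (fail-walked)  → match P2@[27:27]
i=28 'b': node 9→12  → match P4@[27:28]
i=29 'c': node 12→9 (fail-walked)  → match P2@[29:29]
i=30 'a': node 9→1 (fail-walked)
i=31 'c': node 1→2  → match P2@[31:31]
i=32 'b': node 2→3  → match P0@[30:32],P4@[31:32]
i=33 'a': node 3→1 (fail-walked)
i=34 'c': node 1→2  → match P2@[34:34]
i=35 'd': node 2→10
i=36 'd': node 10→11  → match P3@[33:36]
i=37 'b': node 11→0 (fail-walked)
i=38 'a': node 0→1
i=39 'a': node 1→1 (fail-walked)

Matches: [[5,2],[7,3],[9,2],[11,3],[12,2],[17,2],[18,0],[18,4],[22,2],[23,0],[23,4],[27,2],[28,4],[29,2],[31,2],[32,0],[32,4],[34,2],[36,3]]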